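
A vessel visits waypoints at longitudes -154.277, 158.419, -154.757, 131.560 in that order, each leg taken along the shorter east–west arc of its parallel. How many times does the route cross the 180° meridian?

3

Leg 1: -154.277° → +158.419°, shortest Δλ = -47.304° (west) — crosses 180°.
Leg 2: +158.419° → -154.757°, shortest Δλ = 46.824° (east) — crosses 180°.
Leg 3: -154.757° → +131.560°, shortest Δλ = -73.683° (west) — crosses 180°.
Total crossings: 3.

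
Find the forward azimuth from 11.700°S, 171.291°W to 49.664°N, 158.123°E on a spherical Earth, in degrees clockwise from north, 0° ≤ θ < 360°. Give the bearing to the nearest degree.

339°

Δλ = 158.123 − -171.291 = 329.414°; wrapped into (−180°, 180°]: -30.586°.
θ = atan2( sin Δλ · cos φ₂ , cos φ₁ · sin φ₂ − sin φ₁ · cos φ₂ · cos Δλ )
  = atan2(-0.32935, 0.85942) = -20.968° → normalised to [0°, 360°): 339.032°.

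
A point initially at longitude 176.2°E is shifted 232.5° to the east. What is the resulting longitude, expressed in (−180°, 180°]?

48.7°E

Start at +176.2°; shift +232.5° → +408.7°.
+408.7° lies outside (−180°, 180°]; subtract 360° → +48.7°.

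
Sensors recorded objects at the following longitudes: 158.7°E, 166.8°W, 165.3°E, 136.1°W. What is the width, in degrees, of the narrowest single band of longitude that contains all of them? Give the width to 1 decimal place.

65.2°

Sort the longitudes: -166.8°, -136.1°, +158.7°, +165.3°.
Eastward gaps between consecutive values (wrapping around): 30.7°, 294.8°, 6.6°, 27.9°.
Largest gap = 294.8° ⇒ minimal covering band is its complement: 360° − 294.8° = 65.2°.
Band runs from +158.7° eastward to -136.1°, crossing the antimeridian.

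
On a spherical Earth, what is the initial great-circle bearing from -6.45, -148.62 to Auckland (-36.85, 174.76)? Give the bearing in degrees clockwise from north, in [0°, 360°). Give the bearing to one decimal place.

Δλ = 174.76 − -148.62 = 323.38°; wrapped into (−180°, 180°]: -36.62°.
θ = atan2( sin Δλ · cos φ₂ , cos φ₁ · sin φ₂ − sin φ₁ · cos φ₂ · cos Δλ )
  = atan2(-0.47733, -0.52378) = -137.657° → normalised to [0°, 360°): 222.343°.

222.3°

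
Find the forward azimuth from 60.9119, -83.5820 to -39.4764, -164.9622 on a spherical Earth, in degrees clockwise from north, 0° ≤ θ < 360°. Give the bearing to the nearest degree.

242°

Δλ = -164.9622 − -83.5820 = -81.3802°.
θ = atan2( sin Δλ · cos φ₂ , cos φ₁ · sin φ₂ − sin φ₁ · cos φ₂ · cos Δλ )
  = atan2(-0.76317, -0.41017) = -118.256° → normalised to [0°, 360°): 241.744°.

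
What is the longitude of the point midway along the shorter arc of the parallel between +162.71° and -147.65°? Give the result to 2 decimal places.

-172.47°

Signed shortest Δλ from +162.71° to -147.65° is +49.64°.
Midpoint longitude = +162.71° + (+49.64°)/2 = +162.71° + 24.82° = +187.53°.
Normalise into (−180°, 180°]: -172.47°.
(The naïve average (+162.71 + -147.65)/2 = 7.53° is on the wrong side of the globe.)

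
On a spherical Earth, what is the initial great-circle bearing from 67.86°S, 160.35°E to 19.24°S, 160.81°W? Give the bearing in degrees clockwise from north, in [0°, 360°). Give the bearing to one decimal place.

Δλ = -160.81 − 160.35 = -321.16°; wrapped into (−180°, 180°]: 38.84°.
θ = atan2( sin Δλ · cos φ₂ , cos φ₁ · sin φ₂ − sin φ₁ · cos φ₂ · cos Δλ )
  = atan2(0.59212, 0.55698) = 46.751° → normalised to [0°, 360°): 46.751°.

46.8°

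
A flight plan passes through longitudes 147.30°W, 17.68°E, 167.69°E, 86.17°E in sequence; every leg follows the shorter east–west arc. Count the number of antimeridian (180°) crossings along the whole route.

Leg 1: -147.30° → +17.68°, shortest Δλ = 164.98° (east) — does not cross 180°.
Leg 2: +17.68° → +167.69°, shortest Δλ = 150.01° (east) — does not cross 180°.
Leg 3: +167.69° → +86.17°, shortest Δλ = -81.52° (west) — does not cross 180°.
Total crossings: 0.

0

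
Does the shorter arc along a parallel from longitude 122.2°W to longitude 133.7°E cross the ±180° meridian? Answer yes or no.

Yes

Naïve |133.7 − -122.2| = 255.9° > 180°, so the shorter arc goes the other way round — across 180°.
Signed shortest Δλ = ((133.7 − -122.2 + 180) mod 360) − 180 = -104.1°.
Going west by 104.1° from -122.2° passes through 180° before reaching +133.7°.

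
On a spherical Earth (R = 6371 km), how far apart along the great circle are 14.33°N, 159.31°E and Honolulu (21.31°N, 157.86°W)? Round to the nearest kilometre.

Δλ = -157.86 − 159.31 = -317.17°; wrapped into (−180°, 180°]: 42.83°.
Δφ = 21.31 − 14.33 = 6.98°.
a = sin²(Δφ/2) + cos φ₁ · cos φ₂ · sin²(Δλ/2) = 0.124040.
c = 2·atan2(√a, √(1−a)) = 0.71983 rad → d = 6371·c ≈ 4586.01 km.

4586 km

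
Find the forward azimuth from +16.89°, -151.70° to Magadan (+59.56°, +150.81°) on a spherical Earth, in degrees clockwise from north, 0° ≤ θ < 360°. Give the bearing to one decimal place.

Δλ = 150.81 − -151.70 = 302.51°; wrapped into (−180°, 180°]: -57.49°.
θ = atan2( sin Δλ · cos φ₂ , cos φ₁ · sin φ₂ − sin φ₁ · cos φ₂ · cos Δλ )
  = atan2(-0.42724, 0.74586) = -29.805° → normalised to [0°, 360°): 330.195°.

330.2°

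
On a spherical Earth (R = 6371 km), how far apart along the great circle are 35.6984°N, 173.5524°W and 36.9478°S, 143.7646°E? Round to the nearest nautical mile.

Δλ = 143.7646 − -173.5524 = 317.3170°; wrapped into (−180°, 180°]: -42.6830°.
Δφ = -36.9478 − 35.6984 = -72.6462°.
a = sin²(Δφ/2) + cos φ₁ · cos φ₂ · sin²(Δλ/2) = 0.436822.
c = 2·atan2(√a, √(1−a)) = 1.44410 rad → d = 6371·c ≈ 9200.37 km ≈ 4967.80 nmi.

4968 nmi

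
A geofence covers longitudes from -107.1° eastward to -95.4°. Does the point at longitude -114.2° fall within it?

No

Band width going east from -107.1° to -95.4°: ((-95.4 − -107.1) mod 360) = 11.7°.
Offset of -114.2° east of the west edge: ((-114.2 − -107.1) mod 360) = 352.9°.
352.9° > 11.7° ⇒ outside.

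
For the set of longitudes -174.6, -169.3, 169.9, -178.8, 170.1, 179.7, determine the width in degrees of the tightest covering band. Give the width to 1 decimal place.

20.8°

Sort the longitudes: -178.8°, -174.6°, -169.3°, +169.9°, +170.1°, +179.7°.
Eastward gaps between consecutive values (wrapping around): 4.2°, 5.3°, 339.2°, 0.2°, 9.6°, 1.5°.
Largest gap = 339.2° ⇒ minimal covering band is its complement: 360° − 339.2° = 20.8°.
Band runs from +169.9° eastward to -169.3°, crossing the antimeridian.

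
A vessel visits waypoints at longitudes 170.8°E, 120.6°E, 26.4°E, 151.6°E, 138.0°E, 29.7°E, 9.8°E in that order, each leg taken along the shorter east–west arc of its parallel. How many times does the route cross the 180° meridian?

0

Leg 1: +170.8° → +120.6°, shortest Δλ = -50.2° (west) — does not cross 180°.
Leg 2: +120.6° → +26.4°, shortest Δλ = -94.2° (west) — does not cross 180°.
Leg 3: +26.4° → +151.6°, shortest Δλ = 125.2° (east) — does not cross 180°.
Leg 4: +151.6° → +138.0°, shortest Δλ = -13.6° (west) — does not cross 180°.
Leg 5: +138.0° → +29.7°, shortest Δλ = -108.3° (west) — does not cross 180°.
Leg 6: +29.7° → +9.8°, shortest Δλ = -19.9° (west) — does not cross 180°.
Total crossings: 0.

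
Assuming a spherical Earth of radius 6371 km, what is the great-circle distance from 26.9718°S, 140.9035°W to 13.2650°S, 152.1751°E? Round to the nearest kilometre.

Δλ = 152.1751 − -140.9035 = 293.0786°; wrapped into (−180°, 180°]: -66.9214°.
Δφ = -13.2650 − -26.9718 = 13.7068°.
a = sin²(Δφ/2) + cos φ₁ · cos φ₂ · sin²(Δλ/2) = 0.277947.
c = 2·atan2(√a, √(1−a)) = 1.11062 rad → d = 6371·c ≈ 7075.77 km.

7076 km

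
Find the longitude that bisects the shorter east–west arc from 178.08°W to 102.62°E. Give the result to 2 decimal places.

142.27°E

Signed shortest Δλ from -178.08° to +102.62° is -79.30°.
Midpoint longitude = -178.08° + (-79.30°)/2 = -178.08° − 39.65° = -217.73°.
Normalise into (−180°, 180°]: +142.27°.
(The naïve average (-178.08 + +102.62)/2 = -37.73° is on the wrong side of the globe.)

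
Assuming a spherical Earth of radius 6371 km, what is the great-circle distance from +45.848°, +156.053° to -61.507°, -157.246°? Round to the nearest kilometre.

12648 km

Δλ = -157.246 − 156.053 = -313.299°; wrapped into (−180°, 180°]: 46.701°.
Δφ = -61.507 − 45.848 = -107.355°.
a = sin²(Δφ/2) + cos φ₁ · cos φ₂ · sin²(Δλ/2) = 0.701349.
c = 2·atan2(√a, √(1−a)) = 1.98526 rad → d = 6371·c ≈ 12648.08 km.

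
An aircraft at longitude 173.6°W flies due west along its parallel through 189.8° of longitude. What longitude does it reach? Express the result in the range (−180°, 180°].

3.4°W

Start at -173.6°; shift −189.8° → -363.4°.
-363.4° lies outside (−180°, 180°]; add 360° → -3.4°.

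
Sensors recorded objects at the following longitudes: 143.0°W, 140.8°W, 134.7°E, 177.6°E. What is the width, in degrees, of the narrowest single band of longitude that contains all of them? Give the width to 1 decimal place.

84.5°

Sort the longitudes: -143.0°, -140.8°, +134.7°, +177.6°.
Eastward gaps between consecutive values (wrapping around): 2.2°, 275.5°, 42.9°, 39.4°.
Largest gap = 275.5° ⇒ minimal covering band is its complement: 360° − 275.5° = 84.5°.
Band runs from +134.7° eastward to -140.8°, crossing the antimeridian.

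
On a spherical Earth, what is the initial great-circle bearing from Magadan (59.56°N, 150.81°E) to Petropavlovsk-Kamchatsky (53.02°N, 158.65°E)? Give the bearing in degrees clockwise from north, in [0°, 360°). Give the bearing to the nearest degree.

143°

Δλ = 158.65 − 150.81 = 7.84°.
θ = atan2( sin Δλ · cos φ₂ , cos φ₁ · sin φ₂ − sin φ₁ · cos φ₂ · cos Δλ )
  = atan2(0.08205, -0.10905) = 143.040° → normalised to [0°, 360°): 143.040°.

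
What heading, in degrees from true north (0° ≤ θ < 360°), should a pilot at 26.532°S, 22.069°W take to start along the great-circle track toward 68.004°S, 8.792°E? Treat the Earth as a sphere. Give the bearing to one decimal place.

Δλ = 8.792 − -22.069 = 30.861°.
θ = atan2( sin Δλ · cos φ₂ , cos φ₁ · sin φ₂ − sin φ₁ · cos φ₂ · cos Δλ )
  = atan2(0.19212, -0.68594) = 164.353° → normalised to [0°, 360°): 164.353°.

164.4°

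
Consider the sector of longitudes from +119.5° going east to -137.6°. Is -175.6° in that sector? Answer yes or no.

Band width going east from +119.5° to -137.6°: ((-137.6 − 119.5) mod 360) = 102.9°.
Offset of -175.6° east of the west edge: ((-175.6 − 119.5) mod 360) = 64.9°.
64.9° ≤ 102.9° ⇒ inside.

Yes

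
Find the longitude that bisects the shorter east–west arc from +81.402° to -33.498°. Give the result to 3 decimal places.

Signed shortest Δλ from +81.402° to -33.498° is -114.900°.
Midpoint longitude = +81.402° + (-114.900°)/2 = +81.402° − 57.450° = +23.952°.

+23.952°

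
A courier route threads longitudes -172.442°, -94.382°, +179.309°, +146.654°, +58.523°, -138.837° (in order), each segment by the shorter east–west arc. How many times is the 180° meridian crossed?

2

Leg 1: -172.442° → -94.382°, shortest Δλ = 78.06° (east) — does not cross 180°.
Leg 2: -94.382° → +179.309°, shortest Δλ = -86.309° (west) — crosses 180°.
Leg 3: +179.309° → +146.654°, shortest Δλ = -32.655° (west) — does not cross 180°.
Leg 4: +146.654° → +58.523°, shortest Δλ = -88.131° (west) — does not cross 180°.
Leg 5: +58.523° → -138.837°, shortest Δλ = 162.64° (east) — crosses 180°.
Total crossings: 2.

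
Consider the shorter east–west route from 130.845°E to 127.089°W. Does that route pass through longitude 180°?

Yes

Naïve |-127.089 − 130.845| = 257.934° > 180°, so the shorter arc goes the other way round — across 180°.
Signed shortest Δλ = ((-127.089 − 130.845 + 180) mod 360) − 180 = 102.066°.
Going east by 102.066° from +130.845° passes through 180° before reaching -127.089°.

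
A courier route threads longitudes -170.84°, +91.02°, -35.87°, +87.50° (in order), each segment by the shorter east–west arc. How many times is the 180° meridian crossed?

1

Leg 1: -170.84° → +91.02°, shortest Δλ = -98.14° (west) — crosses 180°.
Leg 2: +91.02° → -35.87°, shortest Δλ = -126.89° (west) — does not cross 180°.
Leg 3: -35.87° → +87.50°, shortest Δλ = 123.37° (east) — does not cross 180°.
Total crossings: 1.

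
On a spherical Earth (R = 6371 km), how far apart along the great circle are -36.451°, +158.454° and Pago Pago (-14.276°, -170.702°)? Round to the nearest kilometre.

3929 km

Δλ = -170.702 − 158.454 = -329.156°; wrapped into (−180°, 180°]: 30.844°.
Δφ = -14.276 − -36.451 = 22.175°.
a = sin²(Δφ/2) + cos φ₁ · cos φ₂ · sin²(Δλ/2) = 0.092108.
c = 2·atan2(√a, √(1−a)) = 0.61671 rad → d = 6371·c ≈ 3929.07 km.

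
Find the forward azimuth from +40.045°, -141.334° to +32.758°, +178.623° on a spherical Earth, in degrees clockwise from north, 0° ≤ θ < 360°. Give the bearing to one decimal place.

270.0°

Δλ = 178.623 − -141.334 = 319.957°; wrapped into (−180°, 180°]: -40.043°.
θ = atan2( sin Δλ · cos φ₂ , cos φ₁ · sin φ₂ − sin φ₁ · cos φ₂ · cos Δλ )
  = atan2(-0.54104, 0.00001) = -89.999° → normalised to [0°, 360°): 270.001°.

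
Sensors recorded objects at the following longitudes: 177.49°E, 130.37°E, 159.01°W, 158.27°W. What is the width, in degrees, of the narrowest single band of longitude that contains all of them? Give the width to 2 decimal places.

71.36°

Sort the longitudes: -159.01°, -158.27°, +130.37°, +177.49°.
Eastward gaps between consecutive values (wrapping around): 0.74°, 288.64°, 47.12°, 23.50°.
Largest gap = 288.64° ⇒ minimal covering band is its complement: 360° − 288.64° = 71.36°.
Band runs from +130.37° eastward to -158.27°, crossing the antimeridian.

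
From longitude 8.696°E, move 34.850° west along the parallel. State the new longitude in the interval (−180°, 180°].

Start at +8.696°; shift −34.850° → -26.154°.
-26.154° already lies in (−180°, 180°].

26.154°W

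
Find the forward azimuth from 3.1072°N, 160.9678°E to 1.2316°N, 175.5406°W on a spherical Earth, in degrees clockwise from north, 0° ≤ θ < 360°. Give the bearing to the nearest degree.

94°

Δλ = -175.5406 − 160.9678 = -336.5084°; wrapped into (−180°, 180°]: 23.4916°.
θ = atan2( sin Δλ · cos φ₂ , cos φ₁ · sin φ₂ − sin φ₁ · cos φ₂ · cos Δλ )
  = atan2(0.39852, -0.02824) = 94.053° → normalised to [0°, 360°): 94.053°.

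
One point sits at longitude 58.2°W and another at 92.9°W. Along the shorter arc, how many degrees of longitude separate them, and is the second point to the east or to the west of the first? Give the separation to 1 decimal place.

34.7° west

Raw difference: -92.9 − -58.2 = -34.7°.
Normalise into (−180°, 180°]: -34.7° stays -34.7°.
Negative ⇒ the second point lies to the west; separation 34.7°.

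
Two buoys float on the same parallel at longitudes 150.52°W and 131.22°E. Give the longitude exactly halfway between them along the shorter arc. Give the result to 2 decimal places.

170.35°E

Signed shortest Δλ from -150.52° to +131.22° is -78.26°.
Midpoint longitude = -150.52° + (-78.26°)/2 = -150.52° − 39.13° = -189.65°.
Normalise into (−180°, 180°]: +170.35°.
(The naïve average (-150.52 + +131.22)/2 = -9.65° is on the wrong side of the globe.)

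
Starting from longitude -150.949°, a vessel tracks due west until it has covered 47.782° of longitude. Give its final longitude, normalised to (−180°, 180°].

Start at -150.949°; shift −47.782° → -198.731°.
-198.731° lies outside (−180°, 180°]; add 360° → +161.269°.

+161.269°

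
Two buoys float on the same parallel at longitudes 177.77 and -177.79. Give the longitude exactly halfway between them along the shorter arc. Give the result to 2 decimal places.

Signed shortest Δλ from +177.77° to -177.79° is +4.44°.
Midpoint longitude = +177.77° + (+4.44°)/2 = +177.77° + 2.22° = +179.99°.
(The naïve average (+177.77 + -177.79)/2 = -0.01° is on the wrong side of the globe.)

+179.99°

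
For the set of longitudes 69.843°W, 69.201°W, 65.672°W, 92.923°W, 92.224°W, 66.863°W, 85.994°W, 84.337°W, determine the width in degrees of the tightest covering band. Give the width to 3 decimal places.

Sort the longitudes: -92.923°, -92.224°, -85.994°, -84.337°, -69.843°, -69.201°, -66.863°, -65.672°.
Eastward gaps between consecutive values (wrapping around): 0.699°, 6.230°, 1.657°, 14.494°, 0.642°, 2.338°, 1.191°, 332.749°.
Largest gap = 332.749° ⇒ minimal covering band is its complement: 360° − 332.749° = 27.251°.
Band runs from -92.923° eastward to -65.672°.

27.251°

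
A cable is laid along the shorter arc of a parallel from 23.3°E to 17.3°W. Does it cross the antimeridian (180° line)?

Signed shortest Δλ = ((-17.3 − 23.3 + 180) mod 360) − 180 = -40.6°.
Going west by 40.6° from +23.3° reaches -17.3° without touching 180°.

No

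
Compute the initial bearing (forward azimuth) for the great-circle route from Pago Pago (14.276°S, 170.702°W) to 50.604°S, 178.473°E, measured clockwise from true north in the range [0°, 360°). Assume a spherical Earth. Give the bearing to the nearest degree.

191°

Δλ = 178.473 − -170.702 = 349.175°; wrapped into (−180°, 180°]: -10.825°.
θ = atan2( sin Δλ · cos φ₂ , cos φ₁ · sin φ₂ − sin φ₁ · cos φ₂ · cos Δλ )
  = atan2(-0.11920, -0.59519) = -168.675° → normalised to [0°, 360°): 191.325°.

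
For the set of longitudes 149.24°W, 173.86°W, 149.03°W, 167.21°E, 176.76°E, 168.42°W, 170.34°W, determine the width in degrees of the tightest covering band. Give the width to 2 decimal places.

43.76°

Sort the longitudes: -173.86°, -170.34°, -168.42°, -149.24°, -149.03°, +167.21°, +176.76°.
Eastward gaps between consecutive values (wrapping around): 3.52°, 1.92°, 19.18°, 0.21°, 316.24°, 9.55°, 9.38°.
Largest gap = 316.24° ⇒ minimal covering band is its complement: 360° − 316.24° = 43.76°.
Band runs from +167.21° eastward to -149.03°, crossing the antimeridian.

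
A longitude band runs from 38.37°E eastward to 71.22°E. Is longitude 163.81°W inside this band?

No

Band width going east from +38.37° to +71.22°: ((71.22 − 38.37) mod 360) = 32.85°.
Offset of -163.81° east of the west edge: ((-163.81 − 38.37) mod 360) = 157.82°.
157.82° > 32.85° ⇒ outside.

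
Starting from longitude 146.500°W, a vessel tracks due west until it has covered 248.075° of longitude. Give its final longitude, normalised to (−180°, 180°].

Start at -146.500°; shift −248.075° → -394.575°.
-394.575° lies outside (−180°, 180°]; add 360° → -34.575°.

34.575°W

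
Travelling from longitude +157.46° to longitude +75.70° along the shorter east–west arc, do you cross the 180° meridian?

Signed shortest Δλ = ((75.70 − 157.46 + 180) mod 360) − 180 = -81.76°.
Going west by 81.76° from +157.46° reaches +75.70° without touching 180°.

No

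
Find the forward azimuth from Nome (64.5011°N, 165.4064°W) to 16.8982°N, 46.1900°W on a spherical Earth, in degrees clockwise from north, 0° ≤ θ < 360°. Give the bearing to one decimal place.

56.8°

Δλ = -46.1900 − -165.4064 = 119.2164°.
θ = atan2( sin Δλ · cos φ₂ , cos φ₁ · sin φ₂ − sin φ₁ · cos φ₂ · cos Δλ )
  = atan2(0.83510, 0.54667) = 56.790° → normalised to [0°, 360°): 56.790°.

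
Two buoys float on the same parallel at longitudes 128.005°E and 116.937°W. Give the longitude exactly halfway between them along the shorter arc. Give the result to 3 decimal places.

174.466°W

Signed shortest Δλ from +128.005° to -116.937° is +115.058°.
Midpoint longitude = +128.005° + (+115.058°)/2 = +128.005° + 57.529° = +185.534°.
Normalise into (−180°, 180°]: -174.466°.
(The naïve average (+128.005 + -116.937)/2 = 5.534° is on the wrong side of the globe.)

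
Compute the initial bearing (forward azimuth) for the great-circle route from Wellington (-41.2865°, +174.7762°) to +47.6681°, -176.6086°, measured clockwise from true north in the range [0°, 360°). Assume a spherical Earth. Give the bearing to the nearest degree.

6°

Δλ = -176.6086 − 174.7762 = -351.3848°; wrapped into (−180°, 180°]: 8.6152°.
θ = atan2( sin Δλ · cos φ₂ , cos φ₁ · sin φ₂ − sin φ₁ · cos φ₂ · cos Δλ )
  = atan2(0.10088, 0.99482) = 5.790° → normalised to [0°, 360°): 5.790°.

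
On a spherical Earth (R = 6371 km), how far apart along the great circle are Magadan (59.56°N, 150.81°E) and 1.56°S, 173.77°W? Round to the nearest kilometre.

7460 km

Δλ = -173.77 − 150.81 = -324.58°; wrapped into (−180°, 180°]: 35.42°.
Δφ = -1.56 − 59.56 = -61.12°.
a = sin²(Δφ/2) + cos φ₁ · cos φ₂ · sin²(Δλ/2) = 0.305377.
c = 2·atan2(√a, √(1−a)) = 1.17098 rad → d = 6371·c ≈ 7460.33 km.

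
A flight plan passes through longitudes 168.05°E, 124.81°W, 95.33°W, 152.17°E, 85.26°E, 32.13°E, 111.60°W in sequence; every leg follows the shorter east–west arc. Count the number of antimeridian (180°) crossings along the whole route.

Leg 1: +168.05° → -124.81°, shortest Δλ = 67.14° (east) — crosses 180°.
Leg 2: -124.81° → -95.33°, shortest Δλ = 29.48° (east) — does not cross 180°.
Leg 3: -95.33° → +152.17°, shortest Δλ = -112.5° (west) — crosses 180°.
Leg 4: +152.17° → +85.26°, shortest Δλ = -66.91° (west) — does not cross 180°.
Leg 5: +85.26° → +32.13°, shortest Δλ = -53.13° (west) — does not cross 180°.
Leg 6: +32.13° → -111.60°, shortest Δλ = -143.73° (west) — does not cross 180°.
Total crossings: 2.

2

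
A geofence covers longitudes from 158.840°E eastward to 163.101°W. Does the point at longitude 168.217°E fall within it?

Yes

Band width going east from +158.840° to -163.101°: ((-163.101 − 158.840) mod 360) = 38.059°.
Offset of +168.217° east of the west edge: ((168.217 − 158.840) mod 360) = 9.377°.
9.377° ≤ 38.059° ⇒ inside.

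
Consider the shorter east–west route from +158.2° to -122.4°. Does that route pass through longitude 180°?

Yes

Naïve |-122.4 − 158.2| = 280.6° > 180°, so the shorter arc goes the other way round — across 180°.
Signed shortest Δλ = ((-122.4 − 158.2 + 180) mod 360) − 180 = 79.4°.
Going east by 79.4° from +158.2° passes through 180° before reaching -122.4°.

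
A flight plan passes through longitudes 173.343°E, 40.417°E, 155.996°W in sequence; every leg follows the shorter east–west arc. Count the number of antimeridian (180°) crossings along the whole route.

1

Leg 1: +173.343° → +40.417°, shortest Δλ = -132.926° (west) — does not cross 180°.
Leg 2: +40.417° → -155.996°, shortest Δλ = 163.587° (east) — crosses 180°.
Total crossings: 1.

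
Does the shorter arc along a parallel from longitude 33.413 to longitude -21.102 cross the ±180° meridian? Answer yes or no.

No

Signed shortest Δλ = ((-21.102 − 33.413 + 180) mod 360) − 180 = -54.515°.
Going west by 54.515° from +33.413° reaches -21.102° without touching 180°.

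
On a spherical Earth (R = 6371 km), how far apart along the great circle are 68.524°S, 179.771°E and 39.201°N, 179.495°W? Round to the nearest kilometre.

11979 km

Δλ = -179.495 − 179.771 = -359.266°; wrapped into (−180°, 180°]: 0.734°.
Δφ = 39.201 − -68.524 = 107.725°.
a = sin²(Δφ/2) + cos φ₁ · cos φ₂ · sin²(Δλ/2) = 0.652236.
c = 2·atan2(√a, √(1−a)) = 1.88018 rad → d = 6371·c ≈ 11978.63 km.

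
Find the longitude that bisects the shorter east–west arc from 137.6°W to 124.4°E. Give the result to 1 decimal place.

173.4°E

Signed shortest Δλ from -137.6° to +124.4° is -98.0°.
Midpoint longitude = -137.6° + (-98.0°)/2 = -137.6° − 49.0° = -186.6°.
Normalise into (−180°, 180°]: +173.4°.
(The naïve average (-137.6 + +124.4)/2 = -6.6° is on the wrong side of the globe.)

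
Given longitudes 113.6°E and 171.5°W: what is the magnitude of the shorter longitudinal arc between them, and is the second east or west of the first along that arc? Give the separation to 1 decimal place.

74.9° east

Raw difference: -171.5 − 113.6 = -285.1°.
Normalise into (−180°, 180°]: -285.1° + 360° = 74.9°.
Positive ⇒ the second point lies to the east; separation 74.9°.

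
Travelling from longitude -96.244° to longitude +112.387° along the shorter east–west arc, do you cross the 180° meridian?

Yes

Naïve |112.387 − -96.244| = 208.631° > 180°, so the shorter arc goes the other way round — across 180°.
Signed shortest Δλ = ((112.387 − -96.244 + 180) mod 360) − 180 = -151.369°.
Going west by 151.369° from -96.244° passes through 180° before reaching +112.387°.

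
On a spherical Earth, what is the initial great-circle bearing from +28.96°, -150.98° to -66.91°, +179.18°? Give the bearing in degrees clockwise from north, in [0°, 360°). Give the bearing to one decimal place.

Δλ = 179.18 − -150.98 = 330.16°; wrapped into (−180°, 180°]: -29.84°.
θ = atan2( sin Δλ · cos φ₂ , cos φ₁ · sin φ₂ − sin φ₁ · cos φ₂ · cos Δλ )
  = atan2(-0.19514, -0.96958) = -168.621° → normalised to [0°, 360°): 191.379°.

191.4°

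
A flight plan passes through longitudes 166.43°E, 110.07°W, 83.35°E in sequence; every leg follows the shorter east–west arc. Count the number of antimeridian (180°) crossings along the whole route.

2

Leg 1: +166.43° → -110.07°, shortest Δλ = 83.5° (east) — crosses 180°.
Leg 2: -110.07° → +83.35°, shortest Δλ = -166.58° (west) — crosses 180°.
Total crossings: 2.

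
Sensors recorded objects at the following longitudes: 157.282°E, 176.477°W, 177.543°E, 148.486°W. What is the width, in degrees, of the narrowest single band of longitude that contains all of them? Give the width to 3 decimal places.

54.232°

Sort the longitudes: -176.477°, -148.486°, +157.282°, +177.543°.
Eastward gaps between consecutive values (wrapping around): 27.991°, 305.768°, 20.261°, 5.980°.
Largest gap = 305.768° ⇒ minimal covering band is its complement: 360° − 305.768° = 54.232°.
Band runs from +157.282° eastward to -148.486°, crossing the antimeridian.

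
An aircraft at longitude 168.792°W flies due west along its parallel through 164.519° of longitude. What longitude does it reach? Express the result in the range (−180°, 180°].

Start at -168.792°; shift −164.519° → -333.311°.
-333.311° lies outside (−180°, 180°]; add 360° → +26.689°.

26.689°E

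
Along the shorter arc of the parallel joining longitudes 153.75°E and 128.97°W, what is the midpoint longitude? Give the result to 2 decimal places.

Signed shortest Δλ from +153.75° to -128.97° is +77.28°.
Midpoint longitude = +153.75° + (+77.28°)/2 = +153.75° + 38.64° = +192.39°.
Normalise into (−180°, 180°]: -167.61°.
(The naïve average (+153.75 + -128.97)/2 = 12.39° is on the wrong side of the globe.)

167.61°W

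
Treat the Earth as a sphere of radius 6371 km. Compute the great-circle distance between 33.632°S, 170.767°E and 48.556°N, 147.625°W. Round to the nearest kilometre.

Δλ = -147.625 − 170.767 = -318.392°; wrapped into (−180°, 180°]: 41.608°.
Δφ = 48.556 − -33.632 = 82.188°.
a = sin²(Δφ/2) + cos φ₁ · cos φ₂ · sin²(Δλ/2) = 0.501558.
c = 2·atan2(√a, √(1−a)) = 1.57391 rad → d = 6371·c ≈ 10027.39 km.

10027 km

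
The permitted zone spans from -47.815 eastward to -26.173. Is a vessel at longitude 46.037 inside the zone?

Band width going east from -47.815° to -26.173°: ((-26.173 − -47.815) mod 360) = 21.642°.
Offset of +46.037° east of the west edge: ((46.037 − -47.815) mod 360) = 93.852°.
93.852° > 21.642° ⇒ outside.

No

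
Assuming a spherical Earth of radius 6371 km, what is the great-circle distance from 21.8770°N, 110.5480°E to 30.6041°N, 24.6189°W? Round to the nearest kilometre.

12468 km

Δλ = -24.6189 − 110.5480 = -135.1669°.
Δφ = 30.6041 − 21.8770 = 8.7271°.
a = sin²(Δφ/2) + cos φ₁ · cos φ₂ · sin²(Δλ/2) = 0.688363.
c = 2·atan2(√a, √(1−a)) = 1.95706 rad → d = 6371·c ≈ 12468.40 km.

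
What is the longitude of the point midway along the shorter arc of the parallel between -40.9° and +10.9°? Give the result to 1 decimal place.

Signed shortest Δλ from -40.9° to +10.9° is +51.8°.
Midpoint longitude = -40.9° + (+51.8°)/2 = -40.9° + 25.9° = -15.0°.

-15.0°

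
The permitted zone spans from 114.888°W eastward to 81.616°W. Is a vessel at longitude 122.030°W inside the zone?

No

Band width going east from -114.888° to -81.616°: ((-81.616 − -114.888) mod 360) = 33.272°.
Offset of -122.030° east of the west edge: ((-122.030 − -114.888) mod 360) = 352.858°.
352.858° > 33.272° ⇒ outside.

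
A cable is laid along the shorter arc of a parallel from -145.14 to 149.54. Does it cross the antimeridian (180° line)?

Yes

Naïve |149.54 − -145.14| = 294.68° > 180°, so the shorter arc goes the other way round — across 180°.
Signed shortest Δλ = ((149.54 − -145.14 + 180) mod 360) − 180 = -65.32°.
Going west by 65.32° from -145.14° passes through 180° before reaching +149.54°.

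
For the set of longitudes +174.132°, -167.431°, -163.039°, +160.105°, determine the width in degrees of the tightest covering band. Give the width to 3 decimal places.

36.856°

Sort the longitudes: -167.431°, -163.039°, +160.105°, +174.132°.
Eastward gaps between consecutive values (wrapping around): 4.392°, 323.144°, 14.027°, 18.437°.
Largest gap = 323.144° ⇒ minimal covering band is its complement: 360° − 323.144° = 36.856°.
Band runs from +160.105° eastward to -163.039°, crossing the antimeridian.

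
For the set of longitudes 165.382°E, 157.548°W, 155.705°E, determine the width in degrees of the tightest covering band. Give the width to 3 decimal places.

46.747°

Sort the longitudes: -157.548°, +155.705°, +165.382°.
Eastward gaps between consecutive values (wrapping around): 313.253°, 9.677°, 37.070°.
Largest gap = 313.253° ⇒ minimal covering band is its complement: 360° − 313.253° = 46.747°.
Band runs from +155.705° eastward to -157.548°, crossing the antimeridian.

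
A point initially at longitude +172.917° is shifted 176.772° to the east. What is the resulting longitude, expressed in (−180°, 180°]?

Start at +172.917°; shift +176.772° → +349.689°.
+349.689° lies outside (−180°, 180°]; subtract 360° → -10.311°.

-10.311°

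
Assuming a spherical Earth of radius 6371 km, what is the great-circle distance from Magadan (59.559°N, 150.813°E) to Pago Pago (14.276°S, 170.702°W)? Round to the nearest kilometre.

Δλ = -170.702 − 150.813 = -321.515°; wrapped into (−180°, 180°]: 38.485°.
Δφ = -14.276 − 59.559 = -73.835°.
a = sin²(Δφ/2) + cos φ₁ · cos φ₂ · sin²(Δλ/2) = 0.414128.
c = 2·atan2(√a, √(1−a)) = 1.39820 rad → d = 6371·c ≈ 8907.91 km.

8908 km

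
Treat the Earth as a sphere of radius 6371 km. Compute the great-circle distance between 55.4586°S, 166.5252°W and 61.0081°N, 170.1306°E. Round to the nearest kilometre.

Δλ = 170.1306 − -166.5252 = 336.6558°; wrapped into (−180°, 180°]: -23.3442°.
Δφ = 61.0081 − -55.4586 = 116.4667°.
a = sin²(Δφ/2) + cos φ₁ · cos φ₂ · sin²(Δλ/2) = 0.734087.
c = 2·atan2(√a, √(1−a)) = 2.05802 rad → d = 6371·c ≈ 13111.64 km.

13112 km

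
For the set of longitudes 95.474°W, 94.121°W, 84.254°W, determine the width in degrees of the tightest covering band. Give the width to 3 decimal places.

Sort the longitudes: -95.474°, -94.121°, -84.254°.
Eastward gaps between consecutive values (wrapping around): 1.353°, 9.867°, 348.780°.
Largest gap = 348.780° ⇒ minimal covering band is its complement: 360° − 348.780° = 11.220°.
Band runs from -95.474° eastward to -84.254°.

11.220°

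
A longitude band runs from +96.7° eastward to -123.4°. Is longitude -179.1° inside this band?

Band width going east from +96.7° to -123.4°: ((-123.4 − 96.7) mod 360) = 139.9°.
Offset of -179.1° east of the west edge: ((-179.1 − 96.7) mod 360) = 84.2°.
84.2° ≤ 139.9° ⇒ inside.

Yes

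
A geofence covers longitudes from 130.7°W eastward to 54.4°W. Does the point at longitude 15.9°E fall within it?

Band width going east from -130.7° to -54.4°: ((-54.4 − -130.7) mod 360) = 76.3°.
Offset of +15.9° east of the west edge: ((15.9 − -130.7) mod 360) = 146.6°.
146.6° > 76.3° ⇒ outside.

No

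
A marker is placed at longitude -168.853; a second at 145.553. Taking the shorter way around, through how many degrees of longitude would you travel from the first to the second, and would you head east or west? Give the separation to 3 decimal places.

Raw difference: 145.553 − -168.853 = 314.406°.
Normalise into (−180°, 180°]: 314.406° − 360° = -45.594°.
Negative ⇒ the second point lies to the west; separation 45.594°.

45.594° west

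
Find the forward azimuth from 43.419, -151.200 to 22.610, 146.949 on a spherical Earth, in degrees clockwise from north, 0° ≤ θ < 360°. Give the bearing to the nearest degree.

269°

Δλ = 146.949 − -151.200 = 298.149°; wrapped into (−180°, 180°]: -61.851°.
θ = atan2( sin Δλ · cos φ₂ , cos φ₁ · sin φ₂ − sin φ₁ · cos φ₂ · cos Δλ )
  = atan2(-0.81396, -0.02009) = -91.414° → normalised to [0°, 360°): 268.586°.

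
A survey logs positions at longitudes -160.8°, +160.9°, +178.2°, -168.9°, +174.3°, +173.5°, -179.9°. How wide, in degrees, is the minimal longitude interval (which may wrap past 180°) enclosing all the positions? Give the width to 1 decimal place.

38.3°

Sort the longitudes: -179.9°, -168.9°, -160.8°, +160.9°, +173.5°, +174.3°, +178.2°.
Eastward gaps between consecutive values (wrapping around): 11.0°, 8.1°, 321.7°, 12.6°, 0.8°, 3.9°, 1.9°.
Largest gap = 321.7° ⇒ minimal covering band is its complement: 360° − 321.7° = 38.3°.
Band runs from +160.9° eastward to -160.8°, crossing the antimeridian.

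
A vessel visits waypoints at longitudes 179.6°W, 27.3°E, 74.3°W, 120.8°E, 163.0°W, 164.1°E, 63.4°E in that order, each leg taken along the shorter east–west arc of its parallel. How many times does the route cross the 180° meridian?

4

Leg 1: -179.6° → +27.3°, shortest Δλ = -153.1° (west) — crosses 180°.
Leg 2: +27.3° → -74.3°, shortest Δλ = -101.6° (west) — does not cross 180°.
Leg 3: -74.3° → +120.8°, shortest Δλ = -164.9° (west) — crosses 180°.
Leg 4: +120.8° → -163.0°, shortest Δλ = 76.2° (east) — crosses 180°.
Leg 5: -163.0° → +164.1°, shortest Δλ = -32.9° (west) — crosses 180°.
Leg 6: +164.1° → +63.4°, shortest Δλ = -100.7° (west) — does not cross 180°.
Total crossings: 4.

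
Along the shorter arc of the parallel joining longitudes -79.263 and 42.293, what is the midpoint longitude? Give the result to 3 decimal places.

-18.485°

Signed shortest Δλ from -79.263° to +42.293° is +121.556°.
Midpoint longitude = -79.263° + (+121.556°)/2 = -79.263° + 60.778° = -18.485°.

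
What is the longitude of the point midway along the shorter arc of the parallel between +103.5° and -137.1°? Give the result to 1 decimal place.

Signed shortest Δλ from +103.5° to -137.1° is +119.4°.
Midpoint longitude = +103.5° + (+119.4°)/2 = +103.5° + 59.7° = +163.2°.
(The naïve average (+103.5 + -137.1)/2 = -16.8° is on the wrong side of the globe.)

+163.2°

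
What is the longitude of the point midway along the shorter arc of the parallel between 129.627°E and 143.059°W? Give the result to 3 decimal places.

Signed shortest Δλ from +129.627° to -143.059° is +87.314°.
Midpoint longitude = +129.627° + (+87.314°)/2 = +129.627° + 43.657° = +173.284°.
(The naïve average (+129.627 + -143.059)/2 = -6.716° is on the wrong side of the globe.)

173.284°E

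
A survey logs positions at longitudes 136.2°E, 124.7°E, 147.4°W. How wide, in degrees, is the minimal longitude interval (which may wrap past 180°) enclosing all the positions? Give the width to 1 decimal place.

Sort the longitudes: -147.4°, +124.7°, +136.2°.
Eastward gaps between consecutive values (wrapping around): 272.1°, 11.5°, 76.4°.
Largest gap = 272.1° ⇒ minimal covering band is its complement: 360° − 272.1° = 87.9°.
Band runs from +124.7° eastward to -147.4°, crossing the antimeridian.

87.9°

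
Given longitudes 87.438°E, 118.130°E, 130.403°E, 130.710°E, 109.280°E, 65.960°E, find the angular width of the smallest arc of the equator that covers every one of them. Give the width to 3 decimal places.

64.750°

Sort the longitudes: +65.960°, +87.438°, +109.280°, +118.130°, +130.403°, +130.710°.
Eastward gaps between consecutive values (wrapping around): 21.478°, 21.842°, 8.850°, 12.273°, 0.307°, 295.250°.
Largest gap = 295.250° ⇒ minimal covering band is its complement: 360° − 295.250° = 64.750°.
Band runs from +65.960° eastward to +130.710°.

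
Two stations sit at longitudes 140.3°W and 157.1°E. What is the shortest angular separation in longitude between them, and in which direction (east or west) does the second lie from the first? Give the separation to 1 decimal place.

62.6° west

Raw difference: 157.1 − -140.3 = 297.4°.
Normalise into (−180°, 180°]: 297.4° − 360° = -62.6°.
Negative ⇒ the second point lies to the west; separation 62.6°.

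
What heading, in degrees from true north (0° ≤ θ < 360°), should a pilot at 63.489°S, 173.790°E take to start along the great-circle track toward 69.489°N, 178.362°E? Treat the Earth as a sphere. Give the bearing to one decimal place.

2.2°

Δλ = 178.362 − 173.790 = 4.572°.
θ = atan2( sin Δλ · cos φ₂ , cos φ₁ · sin φ₂ − sin φ₁ · cos φ₂ · cos Δλ )
  = atan2(0.02793, 0.73062) = 2.189° → normalised to [0°, 360°): 2.189°.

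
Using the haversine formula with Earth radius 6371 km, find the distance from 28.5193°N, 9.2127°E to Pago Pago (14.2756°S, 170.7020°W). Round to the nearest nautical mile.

9952 nmi

Δλ = -170.7020 − 9.2127 = -179.9147°.
Δφ = -14.2756 − 28.5193 = -42.7949°.
a = sin²(Δφ/2) + cos φ₁ · cos φ₂ · sin²(Δλ/2) = 0.984629.
c = 2·atan2(√a, √(1−a)) = 2.89299 rad → d = 6371·c ≈ 18431.24 km ≈ 9952.07 nmi.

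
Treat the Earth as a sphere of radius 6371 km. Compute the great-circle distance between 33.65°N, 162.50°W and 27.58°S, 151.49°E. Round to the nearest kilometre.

Δλ = 151.49 − -162.50 = 313.99°; wrapped into (−180°, 180°]: -46.01°.
Δφ = -27.58 − 33.65 = -61.23°.
a = sin²(Δφ/2) + cos φ₁ · cos φ₂ · sin²(Δλ/2) = 0.372046.
c = 2·atan2(√a, √(1−a)) = 1.31201 rad → d = 6371·c ≈ 8358.81 km.

8359 km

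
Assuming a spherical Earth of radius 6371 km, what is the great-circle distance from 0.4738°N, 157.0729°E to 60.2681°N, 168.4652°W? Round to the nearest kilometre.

7274 km

Δλ = -168.4652 − 157.0729 = -325.5381°; wrapped into (−180°, 180°]: 34.4619°.
Δφ = 60.2681 − 0.4738 = 59.7943°.
a = sin²(Δφ/2) + cos φ₁ · cos φ₂ · sin²(Δλ/2) = 0.291964.
c = 2·atan2(√a, √(1−a)) = 1.14167 rad → d = 6371·c ≈ 7273.61 km.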